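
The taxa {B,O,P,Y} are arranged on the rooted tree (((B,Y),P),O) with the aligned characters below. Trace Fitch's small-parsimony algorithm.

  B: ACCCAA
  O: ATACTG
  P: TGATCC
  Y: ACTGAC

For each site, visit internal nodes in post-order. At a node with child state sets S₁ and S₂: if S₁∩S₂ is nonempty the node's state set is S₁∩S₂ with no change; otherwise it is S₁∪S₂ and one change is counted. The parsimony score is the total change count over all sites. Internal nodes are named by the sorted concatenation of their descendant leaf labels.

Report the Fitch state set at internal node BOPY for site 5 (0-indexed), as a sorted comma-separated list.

C,G

site 0, node BY: B={A} ∩ Y={A} → {A} (+0)
site 0, node BPY: BY={A} ∪ P={T} → {A,T} (+1)
site 0, node BOPY: BPY={A,T} ∩ O={A} → {A} (+0)
site 1, node BY: B={C} ∩ Y={C} → {C} (+0)
site 1, node BPY: BY={C} ∪ P={G} → {C,G} (+1)
site 1, node BOPY: BPY={C,G} ∪ O={T} → {C,G,T} (+1)
site 2, node BY: B={C} ∪ Y={T} → {C,T} (+1)
site 2, node BPY: BY={C,T} ∪ P={A} → {A,C,T} (+1)
site 2, node BOPY: BPY={A,C,T} ∩ O={A} → {A} (+0)
site 3, node BY: B={C} ∪ Y={G} → {C,G} (+1)
site 3, node BPY: BY={C,G} ∪ P={T} → {C,G,T} (+1)
site 3, node BOPY: BPY={C,G,T} ∩ O={C} → {C} (+0)
site 4, node BY: B={A} ∩ Y={A} → {A} (+0)
site 4, node BPY: BY={A} ∪ P={C} → {A,C} (+1)
site 4, node BOPY: BPY={A,C} ∪ O={T} → {A,C,T} (+1)
site 5, node BY: B={A} ∪ Y={C} → {A,C} (+1)
site 5, node BPY: BY={A,C} ∩ P={C} → {C} (+0)
site 5, node BOPY: BPY={C} ∪ O={G} → {C,G} (+1)
per-site changes: [1, 2, 2, 2, 2, 2]; total = 11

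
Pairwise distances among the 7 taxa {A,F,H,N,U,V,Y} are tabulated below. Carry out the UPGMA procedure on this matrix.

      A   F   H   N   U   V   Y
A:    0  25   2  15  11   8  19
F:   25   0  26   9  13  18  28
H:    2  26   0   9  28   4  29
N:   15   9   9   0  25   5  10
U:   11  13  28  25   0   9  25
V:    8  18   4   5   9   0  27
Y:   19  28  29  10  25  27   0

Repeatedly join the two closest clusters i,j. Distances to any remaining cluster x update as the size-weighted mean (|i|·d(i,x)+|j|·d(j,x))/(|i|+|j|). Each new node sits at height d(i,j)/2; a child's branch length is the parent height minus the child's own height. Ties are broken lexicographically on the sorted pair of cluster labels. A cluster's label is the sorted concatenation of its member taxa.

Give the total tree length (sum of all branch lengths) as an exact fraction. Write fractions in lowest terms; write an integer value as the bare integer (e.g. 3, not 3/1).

step 1: merge (A,H) at d=2; branch lengths A→1, H→1; new cluster AH
  updated: d(AH,F)=51/2, d(AH,N)=12, d(AH,U)=39/2, d(AH,V)=6, d(AH,Y)=24
step 2: merge (N,V) at d=5; branch lengths N→5/2, V→5/2; new cluster NV
  updated: d(AH,NV)=9, d(F,NV)=27/2, d(NV,U)=17, d(NV,Y)=37/2
step 3: merge (AH,NV) at d=9; branch lengths AH→7/2, NV→2; new cluster AHNV
  updated: d(AHNV,F)=39/2, d(AHNV,U)=73/4, d(AHNV,Y)=85/4
step 4: merge (F,U) at d=13; branch lengths F→13/2, U→13/2; new cluster FU
  updated: d(AHNV,FU)=151/8, d(FU,Y)=53/2
step 5: merge (AHNV,FU) at d=151/8; branch lengths AHNV→79/16, FU→47/16; new cluster AFHNUV
  updated: d(AFHNUV,Y)=23
step 6: merge (AFHNUV,Y) at d=23; branch lengths AFHNUV→33/16, Y→23/2; new cluster AFHNUVY
final tree: ((((A:1,H:1):7/2,(N:5/2,V:5/2):2):79/16,(F:13/2,U:13/2):47/16):33/16,Y:23/2)
total length: 751/16

751/16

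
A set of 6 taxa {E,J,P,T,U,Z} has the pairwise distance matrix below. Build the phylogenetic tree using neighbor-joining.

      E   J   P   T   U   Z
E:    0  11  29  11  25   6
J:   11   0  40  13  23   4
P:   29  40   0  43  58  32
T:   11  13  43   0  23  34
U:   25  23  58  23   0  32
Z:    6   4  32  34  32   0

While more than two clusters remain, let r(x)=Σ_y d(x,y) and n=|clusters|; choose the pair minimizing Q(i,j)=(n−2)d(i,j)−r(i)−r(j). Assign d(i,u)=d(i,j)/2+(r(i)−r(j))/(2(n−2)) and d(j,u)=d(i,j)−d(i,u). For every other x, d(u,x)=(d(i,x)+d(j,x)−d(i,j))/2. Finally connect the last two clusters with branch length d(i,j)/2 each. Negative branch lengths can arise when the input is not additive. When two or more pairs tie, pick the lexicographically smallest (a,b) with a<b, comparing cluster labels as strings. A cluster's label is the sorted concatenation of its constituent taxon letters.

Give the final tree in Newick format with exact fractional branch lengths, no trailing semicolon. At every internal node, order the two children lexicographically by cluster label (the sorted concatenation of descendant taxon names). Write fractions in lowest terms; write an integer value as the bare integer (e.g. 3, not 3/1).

1. join T+U (d=23, Q=-193) ⇒ TU; edges |T|=55/8, |U|=129/8
  updated: d(E,TU)=13/2, d(J,TU)=13/2, d(P,TU)=39, d(TU,Z)=43/2
2. join J+TU (d=13/2, Q=-231/2) ⇒ JTU; edges |J|=5/4, |TU|=21/4
  updated: d(E,JTU)=11/2, d(JTU,P)=145/4, d(JTU,Z)=19/2
3. join E+JTU (d=11/2, Q=-323/4) ⇒ EJTU; edges |E|=1/16, |JTU|=87/16
  updated: d(EJTU,P)=239/8, d(EJTU,Z)=5
4. join EJTU+P (d=239/8, Q=-535/8) ⇒ EJPTU; edges |EJTU|=23/16, |P|=455/16
  updated: d(EJPTU,Z)=57/16
5. join EJPTU+Z (d=57/16) ⇒ EJPTUZ; edges |EJPTU|=57/32, |Z|=57/32
final tree: (((E:1/16,(J:5/4,(T:55/8,U:129/8):21/4):87/16):23/16,P:455/16):57/32,Z:57/32)
total length: 1095/16

(((E:1/16,(J:5/4,(T:55/8,U:129/8):21/4):87/16):23/16,P:455/16):57/32,Z:57/32)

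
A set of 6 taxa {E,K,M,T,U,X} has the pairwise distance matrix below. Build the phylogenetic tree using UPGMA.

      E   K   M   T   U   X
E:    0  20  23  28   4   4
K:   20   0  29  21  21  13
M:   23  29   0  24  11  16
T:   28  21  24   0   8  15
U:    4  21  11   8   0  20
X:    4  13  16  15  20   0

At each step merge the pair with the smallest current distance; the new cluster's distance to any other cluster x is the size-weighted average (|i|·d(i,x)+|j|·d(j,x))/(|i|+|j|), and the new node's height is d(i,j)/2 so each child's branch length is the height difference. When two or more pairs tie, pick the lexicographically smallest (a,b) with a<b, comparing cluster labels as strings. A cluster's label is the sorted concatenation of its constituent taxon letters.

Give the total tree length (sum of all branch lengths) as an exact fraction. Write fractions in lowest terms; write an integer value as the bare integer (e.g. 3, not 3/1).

5581/120

iteration 1: select E,U (d=4); attach at lengths (2, 2); label the merged cluster EU
  updated: d(EU,K)=41/2, d(EU,M)=17, d(EU,T)=18, d(EU,X)=12
iteration 2: select EU,X (d=12); attach at lengths (4, 6); label the merged cluster EUX
  updated: d(EUX,K)=18, d(EUX,M)=50/3, d(EUX,T)=17
iteration 3: select EUX,M (d=50/3); attach at lengths (7/3, 25/3); label the merged cluster EMUX
  updated: d(EMUX,K)=83/4, d(EMUX,T)=75/4
iteration 4: select EMUX,T (d=75/4); attach at lengths (25/24, 75/8); label the merged cluster EMTUX
  updated: d(EMTUX,K)=104/5
iteration 5: select EMTUX,K (d=104/5); attach at lengths (41/40, 52/5); label the merged cluster EKMTUX
final tree: (((((E:2,U:2):4,X:6):7/3,M:25/3):25/24,T:75/8):41/40,K:52/5)
total length: 5581/120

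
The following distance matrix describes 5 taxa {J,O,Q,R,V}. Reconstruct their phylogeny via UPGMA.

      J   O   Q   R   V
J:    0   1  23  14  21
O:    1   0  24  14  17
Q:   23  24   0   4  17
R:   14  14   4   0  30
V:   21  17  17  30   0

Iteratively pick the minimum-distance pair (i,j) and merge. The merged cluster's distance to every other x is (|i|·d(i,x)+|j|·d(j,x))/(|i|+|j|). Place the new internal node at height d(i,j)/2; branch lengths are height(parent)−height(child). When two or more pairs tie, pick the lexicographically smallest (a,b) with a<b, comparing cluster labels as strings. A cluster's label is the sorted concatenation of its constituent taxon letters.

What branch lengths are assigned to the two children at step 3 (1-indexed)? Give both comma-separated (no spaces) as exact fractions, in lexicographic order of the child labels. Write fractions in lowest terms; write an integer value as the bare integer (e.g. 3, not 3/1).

71/8,59/8

1. join J+O (d=1) ⇒ JO; edges |J|=1/2, |O|=1/2
  updated: d(JO,Q)=47/2, d(JO,R)=14, d(JO,V)=19
2. join Q+R (d=4) ⇒ QR; edges |Q|=2, |R|=2
  updated: d(JO,QR)=75/4, d(QR,V)=47/2
3. join JO+QR (d=75/4) ⇒ JOQR; edges |JO|=71/8, |QR|=59/8
  updated: d(JOQR,V)=85/4
4. join JOQR+V (d=85/4) ⇒ JOQRV; edges |JOQR|=5/4, |V|=85/8
final tree: (((J:1/2,O:1/2):71/8,(Q:2,R:2):59/8):5/4,V:85/8)
total length: 265/8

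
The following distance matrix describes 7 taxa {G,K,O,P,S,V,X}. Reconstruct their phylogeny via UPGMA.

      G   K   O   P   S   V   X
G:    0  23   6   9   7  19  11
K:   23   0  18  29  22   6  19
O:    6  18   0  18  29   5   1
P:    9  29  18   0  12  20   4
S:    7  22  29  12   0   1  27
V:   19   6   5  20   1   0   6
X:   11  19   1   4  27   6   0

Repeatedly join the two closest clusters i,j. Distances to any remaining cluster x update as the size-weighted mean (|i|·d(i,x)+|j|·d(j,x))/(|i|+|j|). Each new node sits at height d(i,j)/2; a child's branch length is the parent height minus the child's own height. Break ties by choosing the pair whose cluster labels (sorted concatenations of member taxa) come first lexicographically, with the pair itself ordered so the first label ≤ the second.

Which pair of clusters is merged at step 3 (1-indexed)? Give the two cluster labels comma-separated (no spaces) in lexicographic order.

G,OX

step 1: merge (O,X) at d=1; branch lengths O→1/2, X→1/2; new cluster OX
  updated: d(G,OX)=17/2, d(K,OX)=37/2, d(OX,P)=11, d(OX,S)=28, d(OX,V)=11/2
step 2: merge (S,V) at d=1; branch lengths S→1/2, V→1/2; new cluster SV
  updated: d(G,SV)=13, d(K,SV)=14, d(OX,SV)=67/4, d(P,SV)=16
step 3: merge (G,OX) at d=17/2; branch lengths G→17/4, OX→15/4; new cluster GOX
  updated: d(GOX,K)=20, d(GOX,P)=31/3, d(GOX,SV)=31/2
step 4: merge (GOX,P) at d=31/3; branch lengths GOX→11/12, P→31/6; new cluster GOPX
  updated: d(GOPX,K)=89/4, d(GOPX,SV)=125/8
step 5: merge (K,SV) at d=14; branch lengths K→7, SV→13/2; new cluster KSV
  updated: d(GOPX,KSV)=107/6
step 6: merge (GOPX,KSV) at d=107/6; branch lengths GOPX→15/4, KSV→23/12; new cluster GKOPSVX
final tree: (((G:17/4,(O:1/2,X:1/2):15/4):11/12,P:31/6):15/4,(K:7,(S:1/2,V:1/2):13/2):23/12)
total length: 141/4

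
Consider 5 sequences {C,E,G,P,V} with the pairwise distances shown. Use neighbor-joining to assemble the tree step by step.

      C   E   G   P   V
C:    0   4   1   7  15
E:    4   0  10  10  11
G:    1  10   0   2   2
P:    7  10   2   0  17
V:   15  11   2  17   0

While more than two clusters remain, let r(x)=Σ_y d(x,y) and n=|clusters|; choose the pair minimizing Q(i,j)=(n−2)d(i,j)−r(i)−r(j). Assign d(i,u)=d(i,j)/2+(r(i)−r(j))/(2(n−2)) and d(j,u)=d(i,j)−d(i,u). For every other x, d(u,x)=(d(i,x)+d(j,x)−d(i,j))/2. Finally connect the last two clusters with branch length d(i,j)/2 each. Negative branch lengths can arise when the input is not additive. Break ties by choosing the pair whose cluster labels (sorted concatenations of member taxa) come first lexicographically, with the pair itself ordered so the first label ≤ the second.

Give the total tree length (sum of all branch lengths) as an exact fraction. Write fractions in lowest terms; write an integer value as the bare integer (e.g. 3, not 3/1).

133/8

1. join G+V (d=2, Q=-54) ⇒ GV; edges |G|=-4, |V|=6
  updated: d(C,GV)=7, d(E,GV)=19/2, d(GV,P)=17/2
2. join C+E (d=4, Q=-67/2) ⇒ CE; edges |C|=5/8, |E|=27/8
  updated: d(CE,GV)=25/4, d(CE,P)=13/2
3. join CE+GV (d=25/4, Q=-85/4) ⇒ CEGV; edges |CE|=17/8, |GV|=33/8
  updated: d(CEGV,P)=35/8
4. join CEGV+P (d=35/8) ⇒ CEGPV; edges |CEGV|=35/16, |P|=35/16
final tree: (((C:5/8,E:27/8):17/8,(G:-4,V:6):33/8):35/16,P:35/16)
total length: 133/8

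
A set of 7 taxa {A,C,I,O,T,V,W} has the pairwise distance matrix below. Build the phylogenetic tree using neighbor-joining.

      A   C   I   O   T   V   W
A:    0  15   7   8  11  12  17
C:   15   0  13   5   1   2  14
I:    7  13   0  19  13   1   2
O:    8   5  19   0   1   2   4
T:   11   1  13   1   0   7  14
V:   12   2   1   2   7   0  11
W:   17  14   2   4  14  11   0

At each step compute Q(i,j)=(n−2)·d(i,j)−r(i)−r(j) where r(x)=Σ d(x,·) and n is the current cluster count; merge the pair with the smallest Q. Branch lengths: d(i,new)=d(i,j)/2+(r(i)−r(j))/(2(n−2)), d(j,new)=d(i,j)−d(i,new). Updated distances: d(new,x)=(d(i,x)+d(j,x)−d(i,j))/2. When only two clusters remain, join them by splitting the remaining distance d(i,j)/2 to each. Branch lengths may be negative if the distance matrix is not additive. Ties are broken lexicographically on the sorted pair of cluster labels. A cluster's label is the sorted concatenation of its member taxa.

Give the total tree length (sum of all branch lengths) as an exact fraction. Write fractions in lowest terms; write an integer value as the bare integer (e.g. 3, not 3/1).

iteration 1: select I,W (d=2, Q=-107); attach at lengths (3/10, 17/10); label the merged cluster IW
  updated: d(A,IW)=11, d(C,IW)=25/2, d(IW,O)=21/2, d(IW,T)=25/2, d(IW,V)=5
iteration 2: select A,IW (d=11, Q=-129/2); attach at lengths (99/16, 77/16); label the merged cluster AIW
  updated: d(AIW,C)=33/4, d(AIW,O)=15/4, d(AIW,T)=25/4, d(AIW,V)=3
iteration 3: select C,T (d=1, Q=-57/2); attach at lengths (2/3, 1/3); label the merged cluster CT
  updated: d(AIW,CT)=27/4, d(CT,O)=5/2, d(CT,V)=4
iteration 4: select AIW,V (d=3, Q=-33/2); attach at lengths (21/8, 3/8); label the merged cluster AIVW
  updated: d(AIVW,CT)=31/8, d(AIVW,O)=11/8
iteration 5: select AIVW,CT (d=31/8, Q=-31/4); attach at lengths (11/8, 5/2); label the merged cluster ACITVW
  updated: d(ACITVW,O)=0
iteration 6: select ACITVW,O (d=0); attach at lengths (0, 0); label the merged cluster ACIOTVW
final tree: ((((A:99/16,(I:3/10,W:17/10):77/16):21/8,V:3/8):11/8,(C:2/3,T:1/3):5/2):0,O:0)
total length: 167/8

167/8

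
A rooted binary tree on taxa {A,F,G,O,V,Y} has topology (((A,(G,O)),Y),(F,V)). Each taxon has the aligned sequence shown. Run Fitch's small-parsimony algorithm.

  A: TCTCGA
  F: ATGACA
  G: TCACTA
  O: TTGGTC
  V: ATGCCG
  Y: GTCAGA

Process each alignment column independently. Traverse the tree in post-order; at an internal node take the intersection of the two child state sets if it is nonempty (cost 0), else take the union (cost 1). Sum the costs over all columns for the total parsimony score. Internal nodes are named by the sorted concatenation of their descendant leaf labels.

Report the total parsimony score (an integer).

site 0, node GO: G={T} ∩ O={T} → {T} (+0)
site 0, node AGO: A={T} ∩ GO={T} → {T} (+0)
site 0, node AGOY: AGO={T} ∪ Y={G} → {G,T} (+1)
site 0, node FV: F={A} ∩ V={A} → {A} (+0)
site 0, node AFGOVY: AGOY={G,T} ∪ FV={A} → {A,G,T} (+1)
site 1, node GO: G={C} ∪ O={T} → {C,T} (+1)
site 1, node AGO: A={C} ∩ GO={C,T} → {C} (+0)
site 1, node AGOY: AGO={C} ∪ Y={T} → {C,T} (+1)
site 1, node FV: F={T} ∩ V={T} → {T} (+0)
site 1, node AFGOVY: AGOY={C,T} ∩ FV={T} → {T} (+0)
site 2, node GO: G={A} ∪ O={G} → {A,G} (+1)
site 2, node AGO: A={T} ∪ GO={A,G} → {A,G,T} (+1)
site 2, node AGOY: AGO={A,G,T} ∪ Y={C} → {A,C,G,T} (+1)
site 2, node FV: F={G} ∩ V={G} → {G} (+0)
site 2, node AFGOVY: AGOY={A,C,G,T} ∩ FV={G} → {G} (+0)
site 3, node GO: G={C} ∪ O={G} → {C,G} (+1)
site 3, node AGO: A={C} ∩ GO={C,G} → {C} (+0)
site 3, node AGOY: AGO={C} ∪ Y={A} → {A,C} (+1)
site 3, node FV: F={A} ∪ V={C} → {A,C} (+1)
site 3, node AFGOVY: AGOY={A,C} ∩ FV={A,C} → {A,C} (+0)
site 4, node GO: G={T} ∩ O={T} → {T} (+0)
site 4, node AGO: A={G} ∪ GO={T} → {G,T} (+1)
site 4, node AGOY: AGO={G,T} ∩ Y={G} → {G} (+0)
site 4, node FV: F={C} ∩ V={C} → {C} (+0)
site 4, node AFGOVY: AGOY={G} ∪ FV={C} → {C,G} (+1)
site 5, node GO: G={A} ∪ O={C} → {A,C} (+1)
site 5, node AGO: A={A} ∩ GO={A,C} → {A} (+0)
site 5, node AGOY: AGO={A} ∩ Y={A} → {A} (+0)
site 5, node FV: F={A} ∪ V={G} → {A,G} (+1)
site 5, node AFGOVY: AGOY={A} ∩ FV={A,G} → {A} (+0)
per-site changes: [2, 2, 3, 3, 2, 2]; total = 14

14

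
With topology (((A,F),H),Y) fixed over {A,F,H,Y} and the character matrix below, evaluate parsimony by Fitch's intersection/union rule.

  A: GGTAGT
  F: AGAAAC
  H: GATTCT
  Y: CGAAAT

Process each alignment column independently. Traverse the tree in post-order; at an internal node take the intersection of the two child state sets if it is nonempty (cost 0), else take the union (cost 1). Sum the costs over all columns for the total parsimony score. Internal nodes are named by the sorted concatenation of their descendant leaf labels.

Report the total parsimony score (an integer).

[col 0] AF: children A:{G}, F:{A} ∪→ {A,G}; cost 1
[col 0] AFH: children AF:{A,G}, H:{G} ∩→ {G}; cost 0
[col 0] AFHY: children AFH:{G}, Y:{C} ∪→ {C,G}; cost 1
[col 1] AF: children A:{G}, F:{G} ∩→ {G}; cost 0
[col 1] AFH: children AF:{G}, H:{A} ∪→ {A,G}; cost 1
[col 1] AFHY: children AFH:{A,G}, Y:{G} ∩→ {G}; cost 0
[col 2] AF: children A:{T}, F:{A} ∪→ {A,T}; cost 1
[col 2] AFH: children AF:{A,T}, H:{T} ∩→ {T}; cost 0
[col 2] AFHY: children AFH:{T}, Y:{A} ∪→ {A,T}; cost 1
[col 3] AF: children A:{A}, F:{A} ∩→ {A}; cost 0
[col 3] AFH: children AF:{A}, H:{T} ∪→ {A,T}; cost 1
[col 3] AFHY: children AFH:{A,T}, Y:{A} ∩→ {A}; cost 0
[col 4] AF: children A:{G}, F:{A} ∪→ {A,G}; cost 1
[col 4] AFH: children AF:{A,G}, H:{C} ∪→ {A,C,G}; cost 1
[col 4] AFHY: children AFH:{A,C,G}, Y:{A} ∩→ {A}; cost 0
[col 5] AF: children A:{T}, F:{C} ∪→ {C,T}; cost 1
[col 5] AFH: children AF:{C,T}, H:{T} ∩→ {T}; cost 0
[col 5] AFHY: children AFH:{T}, Y:{T} ∩→ {T}; cost 0
per-site changes: [2, 1, 2, 1, 2, 1]; total = 9

9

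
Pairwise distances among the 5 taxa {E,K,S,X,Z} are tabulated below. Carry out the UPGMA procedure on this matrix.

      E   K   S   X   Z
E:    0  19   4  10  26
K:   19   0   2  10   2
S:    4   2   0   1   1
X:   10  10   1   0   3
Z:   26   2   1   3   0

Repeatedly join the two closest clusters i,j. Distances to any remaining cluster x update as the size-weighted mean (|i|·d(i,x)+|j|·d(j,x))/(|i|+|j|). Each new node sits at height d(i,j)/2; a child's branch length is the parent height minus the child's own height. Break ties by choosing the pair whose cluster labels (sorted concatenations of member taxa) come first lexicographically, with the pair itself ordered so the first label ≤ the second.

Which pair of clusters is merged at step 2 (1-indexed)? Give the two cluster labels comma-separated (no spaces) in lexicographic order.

1. join S+X (d=1) ⇒ SX; edges |S|=1/2, |X|=1/2
  updated: d(E,SX)=7, d(K,SX)=6, d(SX,Z)=2
2. join K+Z (d=2) ⇒ KZ; edges |K|=1, |Z|=1
  updated: d(E,KZ)=45/2, d(KZ,SX)=4
3. join KZ+SX (d=4) ⇒ KSXZ; edges |KZ|=1, |SX|=3/2
  updated: d(E,KSXZ)=59/4
4. join E+KSXZ (d=59/4) ⇒ EKSXZ; edges |E|=59/8, |KSXZ|=43/8
final tree: (E:59/8,((K:1,Z:1):1,(S:1/2,X:1/2):3/2):43/8)
total length: 73/4

K,Z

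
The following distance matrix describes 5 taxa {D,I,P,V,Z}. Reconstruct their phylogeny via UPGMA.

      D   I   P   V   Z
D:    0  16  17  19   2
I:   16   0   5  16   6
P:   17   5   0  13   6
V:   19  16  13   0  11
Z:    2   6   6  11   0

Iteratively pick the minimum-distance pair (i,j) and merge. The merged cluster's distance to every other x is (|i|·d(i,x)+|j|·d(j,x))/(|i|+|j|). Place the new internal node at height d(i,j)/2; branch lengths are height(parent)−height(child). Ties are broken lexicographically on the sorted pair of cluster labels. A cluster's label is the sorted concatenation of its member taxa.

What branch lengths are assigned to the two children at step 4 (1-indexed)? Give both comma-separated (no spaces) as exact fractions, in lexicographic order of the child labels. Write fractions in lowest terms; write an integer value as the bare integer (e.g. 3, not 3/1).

1. join D+Z (d=2) ⇒ DZ; edges |D|=1, |Z|=1
  updated: d(DZ,I)=11, d(DZ,P)=23/2, d(DZ,V)=15
2. join I+P (d=5) ⇒ IP; edges |I|=5/2, |P|=5/2
  updated: d(DZ,IP)=45/4, d(IP,V)=29/2
3. join DZ+IP (d=45/4) ⇒ DIPZ; edges |DZ|=37/8, |IP|=25/8
  updated: d(DIPZ,V)=59/4
4. join DIPZ+V (d=59/4) ⇒ DIPVZ; edges |DIPZ|=7/4, |V|=59/8
final tree: (((D:1,Z:1):37/8,(I:5/2,P:5/2):25/8):7/4,V:59/8)
total length: 191/8

7/4,59/8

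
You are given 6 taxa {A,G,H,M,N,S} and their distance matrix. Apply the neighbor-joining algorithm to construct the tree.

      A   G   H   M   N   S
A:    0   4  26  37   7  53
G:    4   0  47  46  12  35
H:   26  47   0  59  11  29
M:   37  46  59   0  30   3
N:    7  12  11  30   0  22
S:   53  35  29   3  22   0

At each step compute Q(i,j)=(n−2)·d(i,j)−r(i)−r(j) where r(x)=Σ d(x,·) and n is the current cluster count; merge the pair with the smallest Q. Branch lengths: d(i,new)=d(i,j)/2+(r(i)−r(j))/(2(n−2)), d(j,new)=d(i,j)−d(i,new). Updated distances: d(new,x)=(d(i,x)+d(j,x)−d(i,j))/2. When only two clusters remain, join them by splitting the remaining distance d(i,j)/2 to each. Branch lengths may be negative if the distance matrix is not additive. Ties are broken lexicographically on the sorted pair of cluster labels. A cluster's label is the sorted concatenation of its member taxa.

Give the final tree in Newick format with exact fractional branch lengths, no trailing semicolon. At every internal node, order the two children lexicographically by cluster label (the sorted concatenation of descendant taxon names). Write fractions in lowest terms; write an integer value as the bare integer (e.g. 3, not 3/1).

step 1: merge (M,S) at d=3, Q=-305; branch lengths M→45/8, S→-21/8; new cluster MS
  updated: d(A,MS)=87/2, d(G,MS)=39, d(H,MS)=85/2, d(MS,N)=49/2
step 2: merge (A,G) at d=4, Q=-341/2; branch lengths A→-19/12, G→67/12; new cluster AG
  updated: d(AG,H)=69/2, d(AG,MS)=157/4, d(AG,N)=15/2
step 3: merge (AG,N) at d=15/2, Q=-437/4; branch lengths AG→213/16, N→-93/16; new cluster AGN
  updated: d(AGN,H)=19, d(AGN,MS)=225/8
step 4: merge (AGN,H) at d=19, Q=-717/8; branch lengths AGN→37/16, H→267/16; new cluster AGHN
  updated: d(AGHN,MS)=413/16
step 5: merge (AGHN,MS) at d=413/16; branch lengths AGHN→413/32, MS→413/32; new cluster AGHMNS
final tree: ((((A:-19/12,G:67/12):213/16,N:-93/16):37/16,H:267/16):413/32,(M:45/8,S:-21/8):413/32)
total length: 949/16

((((A:-19/12,G:67/12):213/16,N:-93/16):37/16,H:267/16):413/32,(M:45/8,S:-21/8):413/32)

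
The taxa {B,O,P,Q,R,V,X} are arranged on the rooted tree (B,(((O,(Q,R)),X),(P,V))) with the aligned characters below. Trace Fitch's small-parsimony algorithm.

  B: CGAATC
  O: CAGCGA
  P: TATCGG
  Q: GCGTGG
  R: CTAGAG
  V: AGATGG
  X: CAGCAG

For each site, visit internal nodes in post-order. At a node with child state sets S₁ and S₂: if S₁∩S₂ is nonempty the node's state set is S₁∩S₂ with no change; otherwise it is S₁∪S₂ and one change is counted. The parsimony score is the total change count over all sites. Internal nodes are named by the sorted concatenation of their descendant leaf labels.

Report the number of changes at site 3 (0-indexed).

[col 0] QR: children Q:{G}, R:{C} ∪→ {C,G}; cost 1
[col 0] OQR: children O:{C}, QR:{C,G} ∩→ {C}; cost 0
[col 0] OQRX: children OQR:{C}, X:{C} ∩→ {C}; cost 0
[col 0] PV: children P:{T}, V:{A} ∪→ {A,T}; cost 1
[col 0] OPQRVX: children OQRX:{C}, PV:{A,T} ∪→ {A,C,T}; cost 1
[col 0] BOPQRVX: children B:{C}, OPQRVX:{A,C,T} ∩→ {C}; cost 0
[col 1] QR: children Q:{C}, R:{T} ∪→ {C,T}; cost 1
[col 1] OQR: children O:{A}, QR:{C,T} ∪→ {A,C,T}; cost 1
[col 1] OQRX: children OQR:{A,C,T}, X:{A} ∩→ {A}; cost 0
[col 1] PV: children P:{A}, V:{G} ∪→ {A,G}; cost 1
[col 1] OPQRVX: children OQRX:{A}, PV:{A,G} ∩→ {A}; cost 0
[col 1] BOPQRVX: children B:{G}, OPQRVX:{A} ∪→ {A,G}; cost 1
[col 2] QR: children Q:{G}, R:{A} ∪→ {A,G}; cost 1
[col 2] OQR: children O:{G}, QR:{A,G} ∩→ {G}; cost 0
[col 2] OQRX: children OQR:{G}, X:{G} ∩→ {G}; cost 0
[col 2] PV: children P:{T}, V:{A} ∪→ {A,T}; cost 1
[col 2] OPQRVX: children OQRX:{G}, PV:{A,T} ∪→ {A,G,T}; cost 1
[col 2] BOPQRVX: children B:{A}, OPQRVX:{A,G,T} ∩→ {A}; cost 0
[col 3] QR: children Q:{T}, R:{G} ∪→ {G,T}; cost 1
[col 3] OQR: children O:{C}, QR:{G,T} ∪→ {C,G,T}; cost 1
[col 3] OQRX: children OQR:{C,G,T}, X:{C} ∩→ {C}; cost 0
[col 3] PV: children P:{C}, V:{T} ∪→ {C,T}; cost 1
[col 3] OPQRVX: children OQRX:{C}, PV:{C,T} ∩→ {C}; cost 0
[col 3] BOPQRVX: children B:{A}, OPQRVX:{C} ∪→ {A,C}; cost 1
[col 4] QR: children Q:{G}, R:{A} ∪→ {A,G}; cost 1
[col 4] OQR: children O:{G}, QR:{A,G} ∩→ {G}; cost 0
[col 4] OQRX: children OQR:{G}, X:{A} ∪→ {A,G}; cost 1
[col 4] PV: children P:{G}, V:{G} ∩→ {G}; cost 0
[col 4] OPQRVX: children OQRX:{A,G}, PV:{G} ∩→ {G}; cost 0
[col 4] BOPQRVX: children B:{T}, OPQRVX:{G} ∪→ {G,T}; cost 1
[col 5] QR: children Q:{G}, R:{G} ∩→ {G}; cost 0
[col 5] OQR: children O:{A}, QR:{G} ∪→ {A,G}; cost 1
[col 5] OQRX: children OQR:{A,G}, X:{G} ∩→ {G}; cost 0
[col 5] PV: children P:{G}, V:{G} ∩→ {G}; cost 0
[col 5] OPQRVX: children OQRX:{G}, PV:{G} ∩→ {G}; cost 0
[col 5] BOPQRVX: children B:{C}, OPQRVX:{G} ∪→ {C,G}; cost 1
per-site changes: [3, 4, 3, 4, 3, 2]; total = 19

4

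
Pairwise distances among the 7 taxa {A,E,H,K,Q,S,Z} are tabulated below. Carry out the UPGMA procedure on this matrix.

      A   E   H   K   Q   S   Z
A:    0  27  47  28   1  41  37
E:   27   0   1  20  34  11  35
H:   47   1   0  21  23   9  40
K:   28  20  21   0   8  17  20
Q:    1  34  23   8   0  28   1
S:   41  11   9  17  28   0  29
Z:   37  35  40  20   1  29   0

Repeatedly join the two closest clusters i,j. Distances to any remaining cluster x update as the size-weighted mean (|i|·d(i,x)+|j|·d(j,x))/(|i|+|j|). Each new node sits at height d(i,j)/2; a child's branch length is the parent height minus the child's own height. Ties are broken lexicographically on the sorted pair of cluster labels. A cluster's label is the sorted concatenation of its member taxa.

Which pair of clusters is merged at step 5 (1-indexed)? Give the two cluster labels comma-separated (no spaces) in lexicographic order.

AKQ,Z

iteration 1: select A,Q (d=1); attach at lengths (1/2, 1/2); label the merged cluster AQ
  updated: d(AQ,E)=61/2, d(AQ,H)=35, d(AQ,K)=18, d(AQ,S)=69/2, d(AQ,Z)=19
iteration 2: select E,H (d=1); attach at lengths (1/2, 1/2); label the merged cluster EH
  updated: d(AQ,EH)=131/4, d(EH,K)=41/2, d(EH,S)=10, d(EH,Z)=75/2
iteration 3: select EH,S (d=10); attach at lengths (9/2, 5); label the merged cluster EHS
  updated: d(AQ,EHS)=100/3, d(EHS,K)=58/3, d(EHS,Z)=104/3
iteration 4: select AQ,K (d=18); attach at lengths (17/2, 9); label the merged cluster AKQ
  updated: d(AKQ,EHS)=86/3, d(AKQ,Z)=58/3
iteration 5: select AKQ,Z (d=58/3); attach at lengths (2/3, 29/3); label the merged cluster AKQZ
  updated: d(AKQZ,EHS)=181/6
iteration 6: select AKQZ,EHS (d=181/6); attach at lengths (65/12, 121/12); label the merged cluster AEHKQSZ
final tree: ((((A:1/2,Q:1/2):17/2,K:9):2/3,Z:29/3):65/12,((E:1/2,H:1/2):9/2,S:5):121/12)
total length: 329/6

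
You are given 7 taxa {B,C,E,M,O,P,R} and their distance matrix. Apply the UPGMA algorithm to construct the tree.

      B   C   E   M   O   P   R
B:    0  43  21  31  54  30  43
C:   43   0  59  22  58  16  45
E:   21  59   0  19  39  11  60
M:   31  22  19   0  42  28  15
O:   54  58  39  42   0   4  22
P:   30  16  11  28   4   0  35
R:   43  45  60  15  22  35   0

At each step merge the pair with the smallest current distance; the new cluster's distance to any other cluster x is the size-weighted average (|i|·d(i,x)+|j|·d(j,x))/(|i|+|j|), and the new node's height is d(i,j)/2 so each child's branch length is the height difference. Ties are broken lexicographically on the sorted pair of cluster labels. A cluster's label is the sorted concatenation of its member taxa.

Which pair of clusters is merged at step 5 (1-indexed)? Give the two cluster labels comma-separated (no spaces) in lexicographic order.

step 1: merge (O,P) at d=4; branch lengths O→2, P→2; new cluster OP
  updated: d(B,OP)=42, d(C,OP)=37, d(E,OP)=25, d(M,OP)=35, d(OP,R)=57/2
step 2: merge (M,R) at d=15; branch lengths M→15/2, R→15/2; new cluster MR
  updated: d(B,MR)=37, d(C,MR)=67/2, d(E,MR)=79/2, d(MR,OP)=127/4
step 3: merge (B,E) at d=21; branch lengths B→21/2, E→21/2; new cluster BE
  updated: d(BE,C)=51, d(BE,MR)=153/4, d(BE,OP)=67/2
step 4: merge (MR,OP) at d=127/4; branch lengths MR→67/8, OP→111/8; new cluster MOPR
  updated: d(BE,MOPR)=287/8, d(C,MOPR)=141/4
step 5: merge (C,MOPR) at d=141/4; branch lengths C→141/8, MOPR→7/4; new cluster CMOPR
  updated: d(BE,CMOPR)=389/10
step 6: merge (BE,CMOPR) at d=389/10; branch lengths BE→179/20, CMOPR→73/40; new cluster BCEMOPR
final tree: ((B:21/2,E:21/2):179/20,(C:141/8,((M:15/2,R:15/2):67/8,(O:2,P:2):111/8):7/4):73/40)
total length: 462/5

C,MOPR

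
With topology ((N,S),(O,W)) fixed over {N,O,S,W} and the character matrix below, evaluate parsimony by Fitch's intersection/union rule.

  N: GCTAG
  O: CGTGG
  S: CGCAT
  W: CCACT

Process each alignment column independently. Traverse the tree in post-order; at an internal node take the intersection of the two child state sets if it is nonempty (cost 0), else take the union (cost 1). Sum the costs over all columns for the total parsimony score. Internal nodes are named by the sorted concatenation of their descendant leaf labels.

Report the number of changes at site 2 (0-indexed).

2

[col 0] NS: children N:{G}, S:{C} ∪→ {C,G}; cost 1
[col 0] OW: children O:{C}, W:{C} ∩→ {C}; cost 0
[col 0] NOSW: children NS:{C,G}, OW:{C} ∩→ {C}; cost 0
[col 1] NS: children N:{C}, S:{G} ∪→ {C,G}; cost 1
[col 1] OW: children O:{G}, W:{C} ∪→ {C,G}; cost 1
[col 1] NOSW: children NS:{C,G}, OW:{C,G} ∩→ {C,G}; cost 0
[col 2] NS: children N:{T}, S:{C} ∪→ {C,T}; cost 1
[col 2] OW: children O:{T}, W:{A} ∪→ {A,T}; cost 1
[col 2] NOSW: children NS:{C,T}, OW:{A,T} ∩→ {T}; cost 0
[col 3] NS: children N:{A}, S:{A} ∩→ {A}; cost 0
[col 3] OW: children O:{G}, W:{C} ∪→ {C,G}; cost 1
[col 3] NOSW: children NS:{A}, OW:{C,G} ∪→ {A,C,G}; cost 1
[col 4] NS: children N:{G}, S:{T} ∪→ {G,T}; cost 1
[col 4] OW: children O:{G}, W:{T} ∪→ {G,T}; cost 1
[col 4] NOSW: children NS:{G,T}, OW:{G,T} ∩→ {G,T}; cost 0
per-site changes: [1, 2, 2, 2, 2]; total = 9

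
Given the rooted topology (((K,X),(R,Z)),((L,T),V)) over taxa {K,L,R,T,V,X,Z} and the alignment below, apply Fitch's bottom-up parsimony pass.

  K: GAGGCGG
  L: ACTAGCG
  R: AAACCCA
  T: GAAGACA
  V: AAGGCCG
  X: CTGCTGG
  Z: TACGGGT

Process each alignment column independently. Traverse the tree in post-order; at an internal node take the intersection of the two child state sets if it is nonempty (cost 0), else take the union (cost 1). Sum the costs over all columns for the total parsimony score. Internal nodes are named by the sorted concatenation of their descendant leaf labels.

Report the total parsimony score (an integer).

22

KX@0: {G} ∪ {C} = {C,G} (union, +1)
RZ@0: {A} ∪ {T} = {A,T} (union, +1)
KRXZ@0: {C,G} ∪ {A,T} = {A,C,G,T} (union, +1)
LT@0: {A} ∪ {G} = {A,G} (union, +1)
LTV@0: {A,G} ∩ {A} = {A} (intersection, +0)
KLRTVXZ@0: {A,C,G,T} ∩ {A} = {A} (intersection, +0)
KX@1: {A} ∪ {T} = {A,T} (union, +1)
RZ@1: {A} ∩ {A} = {A} (intersection, +0)
KRXZ@1: {A,T} ∩ {A} = {A} (intersection, +0)
LT@1: {C} ∪ {A} = {A,C} (union, +1)
LTV@1: {A,C} ∩ {A} = {A} (intersection, +0)
KLRTVXZ@1: {A} ∩ {A} = {A} (intersection, +0)
KX@2: {G} ∩ {G} = {G} (intersection, +0)
RZ@2: {A} ∪ {C} = {A,C} (union, +1)
KRXZ@2: {G} ∪ {A,C} = {A,C,G} (union, +1)
LT@2: {T} ∪ {A} = {A,T} (union, +1)
LTV@2: {A,T} ∪ {G} = {A,G,T} (union, +1)
KLRTVXZ@2: {A,C,G} ∩ {A,G,T} = {A,G} (intersection, +0)
KX@3: {G} ∪ {C} = {C,G} (union, +1)
RZ@3: {C} ∪ {G} = {C,G} (union, +1)
KRXZ@3: {C,G} ∩ {C,G} = {C,G} (intersection, +0)
LT@3: {A} ∪ {G} = {A,G} (union, +1)
LTV@3: {A,G} ∩ {G} = {G} (intersection, +0)
KLRTVXZ@3: {C,G} ∩ {G} = {G} (intersection, +0)
KX@4: {C} ∪ {T} = {C,T} (union, +1)
RZ@4: {C} ∪ {G} = {C,G} (union, +1)
KRXZ@4: {C,T} ∩ {C,G} = {C} (intersection, +0)
LT@4: {G} ∪ {A} = {A,G} (union, +1)
LTV@4: {A,G} ∪ {C} = {A,C,G} (union, +1)
KLRTVXZ@4: {C} ∩ {A,C,G} = {C} (intersection, +0)
KX@5: {G} ∩ {G} = {G} (intersection, +0)
RZ@5: {C} ∪ {G} = {C,G} (union, +1)
KRXZ@5: {G} ∩ {C,G} = {G} (intersection, +0)
LT@5: {C} ∩ {C} = {C} (intersection, +0)
LTV@5: {C} ∩ {C} = {C} (intersection, +0)
KLRTVXZ@5: {G} ∪ {C} = {C,G} (union, +1)
KX@6: {G} ∩ {G} = {G} (intersection, +0)
RZ@6: {A} ∪ {T} = {A,T} (union, +1)
KRXZ@6: {G} ∪ {A,T} = {A,G,T} (union, +1)
LT@6: {G} ∪ {A} = {A,G} (union, +1)
LTV@6: {A,G} ∩ {G} = {G} (intersection, +0)
KLRTVXZ@6: {A,G,T} ∩ {G} = {G} (intersection, +0)
per-site changes: [4, 2, 4, 3, 4, 2, 3]; total = 22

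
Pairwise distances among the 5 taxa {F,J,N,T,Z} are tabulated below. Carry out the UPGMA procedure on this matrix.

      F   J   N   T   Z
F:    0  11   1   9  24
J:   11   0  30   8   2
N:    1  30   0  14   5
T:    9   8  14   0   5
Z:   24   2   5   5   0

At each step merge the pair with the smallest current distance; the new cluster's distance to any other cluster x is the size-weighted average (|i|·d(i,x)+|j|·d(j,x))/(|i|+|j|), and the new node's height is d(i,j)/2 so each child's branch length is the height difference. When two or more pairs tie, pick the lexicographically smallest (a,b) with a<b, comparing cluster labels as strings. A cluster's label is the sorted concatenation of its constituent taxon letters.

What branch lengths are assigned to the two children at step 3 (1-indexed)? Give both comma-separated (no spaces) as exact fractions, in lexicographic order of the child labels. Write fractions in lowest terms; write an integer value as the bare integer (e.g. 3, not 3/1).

step 1: merge (F,N) at d=1; branch lengths F→1/2, N→1/2; new cluster FN
  updated: d(FN,J)=41/2, d(FN,T)=23/2, d(FN,Z)=29/2
step 2: merge (J,Z) at d=2; branch lengths J→1, Z→1; new cluster JZ
  updated: d(FN,JZ)=35/2, d(JZ,T)=13/2
step 3: merge (JZ,T) at d=13/2; branch lengths JZ→9/4, T→13/4; new cluster JTZ
  updated: d(FN,JTZ)=31/2
step 4: merge (FN,JTZ) at d=31/2; branch lengths FN→29/4, JTZ→9/2; new cluster FJNTZ
final tree: ((F:1/2,N:1/2):29/4,((J:1,Z:1):9/4,T:13/4):9/2)
total length: 81/4

9/4,13/4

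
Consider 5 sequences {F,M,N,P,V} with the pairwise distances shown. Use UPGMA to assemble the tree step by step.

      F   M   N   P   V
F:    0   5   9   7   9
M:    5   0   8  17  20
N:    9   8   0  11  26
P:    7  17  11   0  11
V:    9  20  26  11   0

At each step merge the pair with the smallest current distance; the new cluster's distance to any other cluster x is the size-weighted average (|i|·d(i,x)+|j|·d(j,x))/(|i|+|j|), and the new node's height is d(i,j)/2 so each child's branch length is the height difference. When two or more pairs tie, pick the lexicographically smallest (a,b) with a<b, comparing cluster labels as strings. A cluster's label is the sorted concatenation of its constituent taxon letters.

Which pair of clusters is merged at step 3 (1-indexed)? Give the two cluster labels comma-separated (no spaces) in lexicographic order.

1. join F+M (d=5) ⇒ FM; edges |F|=5/2, |M|=5/2
  updated: d(FM,N)=17/2, d(FM,P)=12, d(FM,V)=29/2
2. join FM+N (d=17/2) ⇒ FMN; edges |FM|=7/4, |N|=17/4
  updated: d(FMN,P)=35/3, d(FMN,V)=55/3
3. join P+V (d=11) ⇒ PV; edges |P|=11/2, |V|=11/2
  updated: d(FMN,PV)=15
4. join FMN+PV (d=15) ⇒ FMNPV; edges |FMN|=13/4, |PV|=2
final tree: (((F:5/2,M:5/2):7/4,N:17/4):13/4,(P:11/2,V:11/2):2)
total length: 109/4

P,V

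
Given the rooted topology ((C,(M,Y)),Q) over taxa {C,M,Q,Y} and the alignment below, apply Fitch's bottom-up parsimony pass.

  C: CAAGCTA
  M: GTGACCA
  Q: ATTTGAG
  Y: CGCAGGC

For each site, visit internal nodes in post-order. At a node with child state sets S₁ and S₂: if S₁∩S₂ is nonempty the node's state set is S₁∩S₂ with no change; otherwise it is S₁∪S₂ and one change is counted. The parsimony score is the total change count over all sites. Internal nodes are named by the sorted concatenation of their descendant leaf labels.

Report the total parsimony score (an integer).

MY@0: {G} ∪ {C} = {C,G} (union, +1)
CMY@0: {C} ∩ {C,G} = {C} (intersection, +0)
CMQY@0: {C} ∪ {A} = {A,C} (union, +1)
MY@1: {T} ∪ {G} = {G,T} (union, +1)
CMY@1: {A} ∪ {G,T} = {A,G,T} (union, +1)
CMQY@1: {A,G,T} ∩ {T} = {T} (intersection, +0)
MY@2: {G} ∪ {C} = {C,G} (union, +1)
CMY@2: {A} ∪ {C,G} = {A,C,G} (union, +1)
CMQY@2: {A,C,G} ∪ {T} = {A,C,G,T} (union, +1)
MY@3: {A} ∩ {A} = {A} (intersection, +0)
CMY@3: {G} ∪ {A} = {A,G} (union, +1)
CMQY@3: {A,G} ∪ {T} = {A,G,T} (union, +1)
MY@4: {C} ∪ {G} = {C,G} (union, +1)
CMY@4: {C} ∩ {C,G} = {C} (intersection, +0)
CMQY@4: {C} ∪ {G} = {C,G} (union, +1)
MY@5: {C} ∪ {G} = {C,G} (union, +1)
CMY@5: {T} ∪ {C,G} = {C,G,T} (union, +1)
CMQY@5: {C,G,T} ∪ {A} = {A,C,G,T} (union, +1)
MY@6: {A} ∪ {C} = {A,C} (union, +1)
CMY@6: {A} ∩ {A,C} = {A} (intersection, +0)
CMQY@6: {A} ∪ {G} = {A,G} (union, +1)
per-site changes: [2, 2, 3, 2, 2, 3, 2]; total = 16

16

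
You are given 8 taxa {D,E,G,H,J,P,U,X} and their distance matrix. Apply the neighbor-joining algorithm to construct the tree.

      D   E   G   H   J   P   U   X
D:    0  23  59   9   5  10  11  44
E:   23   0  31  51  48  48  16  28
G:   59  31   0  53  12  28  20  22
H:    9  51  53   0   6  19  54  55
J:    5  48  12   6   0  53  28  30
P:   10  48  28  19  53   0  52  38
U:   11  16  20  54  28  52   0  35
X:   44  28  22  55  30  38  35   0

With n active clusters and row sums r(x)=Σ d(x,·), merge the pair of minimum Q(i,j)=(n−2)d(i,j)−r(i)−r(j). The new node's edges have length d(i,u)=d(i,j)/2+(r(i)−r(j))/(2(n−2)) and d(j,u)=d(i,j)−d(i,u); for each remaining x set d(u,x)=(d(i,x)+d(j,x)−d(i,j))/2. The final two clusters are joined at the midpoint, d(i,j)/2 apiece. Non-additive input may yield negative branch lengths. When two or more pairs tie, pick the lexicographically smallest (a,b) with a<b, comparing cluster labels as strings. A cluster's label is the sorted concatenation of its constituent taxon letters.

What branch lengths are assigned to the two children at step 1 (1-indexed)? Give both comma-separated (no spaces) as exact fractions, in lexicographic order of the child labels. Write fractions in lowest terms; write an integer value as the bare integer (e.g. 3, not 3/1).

step 1: merge (H,J) at d=6, Q=-393; branch lengths H→101/12, J→-29/12; new cluster HJ
  updated: d(D,HJ)=4, d(E,HJ)=93/2, d(G,HJ)=59/2, d(HJ,P)=33, d(HJ,U)=38, d(HJ,X)=79/2
step 2: merge (D,HJ) at d=4, Q=-643/2; branch lengths D→-39/20, HJ→119/20; new cluster DHJ
  updated: d(DHJ,E)=131/4, d(DHJ,G)=169/4, d(DHJ,P)=39/2, d(DHJ,U)=45/2, d(DHJ,X)=159/4
step 3: merge (DHJ,P) at d=39/2, Q=-1057/4; branch lengths DHJ→197/32, P→427/32; new cluster DHJP
  updated: d(DHJP,E)=245/8, d(DHJP,G)=203/8, d(DHJP,U)=55/2, d(DHJP,X)=233/8
step 4: merge (E,U) at d=16, Q=-1249/8; branch lengths E→147/16, U→109/16; new cluster EU
  updated: d(DHJP,EU)=337/16, d(EU,G)=35/2, d(EU,X)=47/2
step 5: merge (DHJP,EU) at d=337/16, Q=-191/2; branch lengths DHJP→445/32, EU→229/32; new cluster DEHJPU
  updated: d(DEHJPU,G)=349/32, d(DEHJPU,X)=505/32
step 6: merge (DEHJPU,G) at d=349/32, Q=-779/16; branch lengths DEHJPU→75/32, G→137/16; new cluster DEGHJPU
  updated: d(DEGHJPU,X)=215/16
step 7: merge (DEGHJPU,X) at d=215/16; branch lengths DEGHJPU→215/32, X→215/32; new cluster DEGHJPUX
final tree: (((((D:-39/20,(H:101/12,J:-29/12):119/20):197/32,P:427/32):445/32,(E:147/16,U:109/16):229/32):75/32,G:137/16):215/32,X:215/32)
total length: 2909/32

101/12,-29/12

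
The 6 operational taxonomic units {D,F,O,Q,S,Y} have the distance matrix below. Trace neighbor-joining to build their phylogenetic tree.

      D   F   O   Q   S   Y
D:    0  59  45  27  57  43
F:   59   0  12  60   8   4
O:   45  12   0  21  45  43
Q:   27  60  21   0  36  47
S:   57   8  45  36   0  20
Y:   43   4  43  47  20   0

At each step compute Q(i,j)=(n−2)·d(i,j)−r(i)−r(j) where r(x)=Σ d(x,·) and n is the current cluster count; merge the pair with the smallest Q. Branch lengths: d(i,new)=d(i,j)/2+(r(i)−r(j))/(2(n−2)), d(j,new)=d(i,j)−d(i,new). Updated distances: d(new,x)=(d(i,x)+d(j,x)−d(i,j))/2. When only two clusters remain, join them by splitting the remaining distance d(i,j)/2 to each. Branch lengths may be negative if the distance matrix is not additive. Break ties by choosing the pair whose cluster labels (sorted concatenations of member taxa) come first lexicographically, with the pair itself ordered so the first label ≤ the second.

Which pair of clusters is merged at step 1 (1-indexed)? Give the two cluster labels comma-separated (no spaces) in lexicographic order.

D,Q

1. join D+Q (d=27, Q=-314) ⇒ DQ; edges |D|=37/2, |Q|=17/2
  updated: d(DQ,F)=46, d(DQ,O)=39/2, d(DQ,S)=33, d(DQ,Y)=63/2
2. join DQ+O (d=39/2, Q=-191) ⇒ DOQ; edges |DQ|=23/2, |O|=8
  updated: d(DOQ,F)=77/4, d(DOQ,S)=117/4, d(DOQ,Y)=55/2
3. join DOQ+S (d=117/4, Q=-299/4) ⇒ DOQS; edges |DOQ|=309/16, |S|=159/16
  updated: d(DOQS,F)=-1, d(DOQS,Y)=73/8
4. join DOQS+F (d=-1, Q=-97/8) ⇒ DFOQS; edges |DOQS|=33/16, |F|=-49/16
  updated: d(DFOQS,Y)=113/16
5. join DFOQS+Y (d=113/16) ⇒ DFOQSY; edges |DFOQS|=113/32, |Y|=113/32
final tree: (((((D:37/2,Q:17/2):23/2,O:8):309/16,S:159/16):33/16,F:-49/16):113/32,Y:113/32)
total length: 1309/16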